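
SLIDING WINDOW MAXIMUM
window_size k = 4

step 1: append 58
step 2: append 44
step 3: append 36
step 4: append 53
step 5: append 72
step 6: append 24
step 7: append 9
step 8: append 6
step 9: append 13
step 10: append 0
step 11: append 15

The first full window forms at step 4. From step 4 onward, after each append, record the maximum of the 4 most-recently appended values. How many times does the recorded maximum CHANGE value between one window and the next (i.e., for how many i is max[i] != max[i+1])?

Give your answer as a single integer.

step 1: append 58 -> window=[58] (not full yet)
step 2: append 44 -> window=[58, 44] (not full yet)
step 3: append 36 -> window=[58, 44, 36] (not full yet)
step 4: append 53 -> window=[58, 44, 36, 53] -> max=58
step 5: append 72 -> window=[44, 36, 53, 72] -> max=72
step 6: append 24 -> window=[36, 53, 72, 24] -> max=72
step 7: append 9 -> window=[53, 72, 24, 9] -> max=72
step 8: append 6 -> window=[72, 24, 9, 6] -> max=72
step 9: append 13 -> window=[24, 9, 6, 13] -> max=24
step 10: append 0 -> window=[9, 6, 13, 0] -> max=13
step 11: append 15 -> window=[6, 13, 0, 15] -> max=15
Recorded maximums: 58 72 72 72 72 24 13 15
Changes between consecutive maximums: 4

Answer: 4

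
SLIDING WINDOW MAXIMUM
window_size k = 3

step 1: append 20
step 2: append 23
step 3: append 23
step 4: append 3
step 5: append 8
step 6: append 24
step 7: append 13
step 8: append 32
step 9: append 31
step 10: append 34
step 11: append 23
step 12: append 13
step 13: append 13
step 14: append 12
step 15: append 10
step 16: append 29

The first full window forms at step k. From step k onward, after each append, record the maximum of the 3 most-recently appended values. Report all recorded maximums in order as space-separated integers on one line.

step 1: append 20 -> window=[20] (not full yet)
step 2: append 23 -> window=[20, 23] (not full yet)
step 3: append 23 -> window=[20, 23, 23] -> max=23
step 4: append 3 -> window=[23, 23, 3] -> max=23
step 5: append 8 -> window=[23, 3, 8] -> max=23
step 6: append 24 -> window=[3, 8, 24] -> max=24
step 7: append 13 -> window=[8, 24, 13] -> max=24
step 8: append 32 -> window=[24, 13, 32] -> max=32
step 9: append 31 -> window=[13, 32, 31] -> max=32
step 10: append 34 -> window=[32, 31, 34] -> max=34
step 11: append 23 -> window=[31, 34, 23] -> max=34
step 12: append 13 -> window=[34, 23, 13] -> max=34
step 13: append 13 -> window=[23, 13, 13] -> max=23
step 14: append 12 -> window=[13, 13, 12] -> max=13
step 15: append 10 -> window=[13, 12, 10] -> max=13
step 16: append 29 -> window=[12, 10, 29] -> max=29

Answer: 23 23 23 24 24 32 32 34 34 34 23 13 13 29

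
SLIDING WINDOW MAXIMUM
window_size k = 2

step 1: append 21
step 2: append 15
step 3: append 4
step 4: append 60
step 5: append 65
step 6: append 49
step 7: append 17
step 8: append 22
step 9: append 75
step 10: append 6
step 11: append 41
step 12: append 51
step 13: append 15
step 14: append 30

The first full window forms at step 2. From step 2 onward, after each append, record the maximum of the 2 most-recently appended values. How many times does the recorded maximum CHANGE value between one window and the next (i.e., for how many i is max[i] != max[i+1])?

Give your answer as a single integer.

step 1: append 21 -> window=[21] (not full yet)
step 2: append 15 -> window=[21, 15] -> max=21
step 3: append 4 -> window=[15, 4] -> max=15
step 4: append 60 -> window=[4, 60] -> max=60
step 5: append 65 -> window=[60, 65] -> max=65
step 6: append 49 -> window=[65, 49] -> max=65
step 7: append 17 -> window=[49, 17] -> max=49
step 8: append 22 -> window=[17, 22] -> max=22
step 9: append 75 -> window=[22, 75] -> max=75
step 10: append 6 -> window=[75, 6] -> max=75
step 11: append 41 -> window=[6, 41] -> max=41
step 12: append 51 -> window=[41, 51] -> max=51
step 13: append 15 -> window=[51, 15] -> max=51
step 14: append 30 -> window=[15, 30] -> max=30
Recorded maximums: 21 15 60 65 65 49 22 75 75 41 51 51 30
Changes between consecutive maximums: 9

Answer: 9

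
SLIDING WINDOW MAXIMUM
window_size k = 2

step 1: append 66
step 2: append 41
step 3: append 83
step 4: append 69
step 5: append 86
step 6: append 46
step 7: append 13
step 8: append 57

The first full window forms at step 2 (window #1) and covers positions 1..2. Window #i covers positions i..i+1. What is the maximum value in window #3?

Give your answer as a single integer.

step 1: append 66 -> window=[66] (not full yet)
step 2: append 41 -> window=[66, 41] -> max=66
step 3: append 83 -> window=[41, 83] -> max=83
step 4: append 69 -> window=[83, 69] -> max=83
Window #3 max = 83

Answer: 83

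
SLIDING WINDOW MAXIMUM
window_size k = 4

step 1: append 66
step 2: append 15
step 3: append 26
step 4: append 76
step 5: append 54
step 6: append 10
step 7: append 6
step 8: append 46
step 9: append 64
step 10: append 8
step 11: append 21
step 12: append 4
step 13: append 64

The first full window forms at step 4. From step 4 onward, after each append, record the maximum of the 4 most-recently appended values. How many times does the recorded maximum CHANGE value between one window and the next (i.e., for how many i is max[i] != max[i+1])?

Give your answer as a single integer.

Answer: 2

Derivation:
step 1: append 66 -> window=[66] (not full yet)
step 2: append 15 -> window=[66, 15] (not full yet)
step 3: append 26 -> window=[66, 15, 26] (not full yet)
step 4: append 76 -> window=[66, 15, 26, 76] -> max=76
step 5: append 54 -> window=[15, 26, 76, 54] -> max=76
step 6: append 10 -> window=[26, 76, 54, 10] -> max=76
step 7: append 6 -> window=[76, 54, 10, 6] -> max=76
step 8: append 46 -> window=[54, 10, 6, 46] -> max=54
step 9: append 64 -> window=[10, 6, 46, 64] -> max=64
step 10: append 8 -> window=[6, 46, 64, 8] -> max=64
step 11: append 21 -> window=[46, 64, 8, 21] -> max=64
step 12: append 4 -> window=[64, 8, 21, 4] -> max=64
step 13: append 64 -> window=[8, 21, 4, 64] -> max=64
Recorded maximums: 76 76 76 76 54 64 64 64 64 64
Changes between consecutive maximums: 2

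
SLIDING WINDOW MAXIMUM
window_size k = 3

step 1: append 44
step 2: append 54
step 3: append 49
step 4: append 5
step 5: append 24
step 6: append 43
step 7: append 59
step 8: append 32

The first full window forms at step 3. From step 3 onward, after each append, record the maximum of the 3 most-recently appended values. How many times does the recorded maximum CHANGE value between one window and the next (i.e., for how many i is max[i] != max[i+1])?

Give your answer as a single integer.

Answer: 3

Derivation:
step 1: append 44 -> window=[44] (not full yet)
step 2: append 54 -> window=[44, 54] (not full yet)
step 3: append 49 -> window=[44, 54, 49] -> max=54
step 4: append 5 -> window=[54, 49, 5] -> max=54
step 5: append 24 -> window=[49, 5, 24] -> max=49
step 6: append 43 -> window=[5, 24, 43] -> max=43
step 7: append 59 -> window=[24, 43, 59] -> max=59
step 8: append 32 -> window=[43, 59, 32] -> max=59
Recorded maximums: 54 54 49 43 59 59
Changes between consecutive maximums: 3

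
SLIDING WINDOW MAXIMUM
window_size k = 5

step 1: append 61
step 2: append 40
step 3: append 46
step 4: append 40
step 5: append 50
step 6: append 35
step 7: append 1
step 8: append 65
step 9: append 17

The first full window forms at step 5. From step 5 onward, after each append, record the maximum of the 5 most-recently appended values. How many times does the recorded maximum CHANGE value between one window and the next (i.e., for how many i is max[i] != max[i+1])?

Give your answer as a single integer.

Answer: 2

Derivation:
step 1: append 61 -> window=[61] (not full yet)
step 2: append 40 -> window=[61, 40] (not full yet)
step 3: append 46 -> window=[61, 40, 46] (not full yet)
step 4: append 40 -> window=[61, 40, 46, 40] (not full yet)
step 5: append 50 -> window=[61, 40, 46, 40, 50] -> max=61
step 6: append 35 -> window=[40, 46, 40, 50, 35] -> max=50
step 7: append 1 -> window=[46, 40, 50, 35, 1] -> max=50
step 8: append 65 -> window=[40, 50, 35, 1, 65] -> max=65
step 9: append 17 -> window=[50, 35, 1, 65, 17] -> max=65
Recorded maximums: 61 50 50 65 65
Changes between consecutive maximums: 2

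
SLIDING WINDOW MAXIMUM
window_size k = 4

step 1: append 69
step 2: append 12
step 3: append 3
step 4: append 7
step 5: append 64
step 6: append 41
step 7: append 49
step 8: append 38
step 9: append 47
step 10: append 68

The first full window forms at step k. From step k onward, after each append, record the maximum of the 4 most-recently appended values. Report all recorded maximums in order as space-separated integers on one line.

Answer: 69 64 64 64 64 49 68

Derivation:
step 1: append 69 -> window=[69] (not full yet)
step 2: append 12 -> window=[69, 12] (not full yet)
step 3: append 3 -> window=[69, 12, 3] (not full yet)
step 4: append 7 -> window=[69, 12, 3, 7] -> max=69
step 5: append 64 -> window=[12, 3, 7, 64] -> max=64
step 6: append 41 -> window=[3, 7, 64, 41] -> max=64
step 7: append 49 -> window=[7, 64, 41, 49] -> max=64
step 8: append 38 -> window=[64, 41, 49, 38] -> max=64
step 9: append 47 -> window=[41, 49, 38, 47] -> max=49
step 10: append 68 -> window=[49, 38, 47, 68] -> max=68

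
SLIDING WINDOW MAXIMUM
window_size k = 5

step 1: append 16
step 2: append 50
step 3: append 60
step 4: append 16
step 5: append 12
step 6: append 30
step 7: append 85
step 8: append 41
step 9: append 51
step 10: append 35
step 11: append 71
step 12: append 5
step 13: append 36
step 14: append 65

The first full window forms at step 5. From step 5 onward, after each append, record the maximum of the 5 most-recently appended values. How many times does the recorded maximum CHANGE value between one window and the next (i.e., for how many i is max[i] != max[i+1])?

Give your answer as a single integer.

step 1: append 16 -> window=[16] (not full yet)
step 2: append 50 -> window=[16, 50] (not full yet)
step 3: append 60 -> window=[16, 50, 60] (not full yet)
step 4: append 16 -> window=[16, 50, 60, 16] (not full yet)
step 5: append 12 -> window=[16, 50, 60, 16, 12] -> max=60
step 6: append 30 -> window=[50, 60, 16, 12, 30] -> max=60
step 7: append 85 -> window=[60, 16, 12, 30, 85] -> max=85
step 8: append 41 -> window=[16, 12, 30, 85, 41] -> max=85
step 9: append 51 -> window=[12, 30, 85, 41, 51] -> max=85
step 10: append 35 -> window=[30, 85, 41, 51, 35] -> max=85
step 11: append 71 -> window=[85, 41, 51, 35, 71] -> max=85
step 12: append 5 -> window=[41, 51, 35, 71, 5] -> max=71
step 13: append 36 -> window=[51, 35, 71, 5, 36] -> max=71
step 14: append 65 -> window=[35, 71, 5, 36, 65] -> max=71
Recorded maximums: 60 60 85 85 85 85 85 71 71 71
Changes between consecutive maximums: 2

Answer: 2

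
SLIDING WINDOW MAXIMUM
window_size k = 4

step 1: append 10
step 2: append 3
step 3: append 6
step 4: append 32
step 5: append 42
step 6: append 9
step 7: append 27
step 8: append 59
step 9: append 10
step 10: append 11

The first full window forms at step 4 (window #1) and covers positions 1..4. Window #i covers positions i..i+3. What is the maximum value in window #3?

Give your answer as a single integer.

step 1: append 10 -> window=[10] (not full yet)
step 2: append 3 -> window=[10, 3] (not full yet)
step 3: append 6 -> window=[10, 3, 6] (not full yet)
step 4: append 32 -> window=[10, 3, 6, 32] -> max=32
step 5: append 42 -> window=[3, 6, 32, 42] -> max=42
step 6: append 9 -> window=[6, 32, 42, 9] -> max=42
Window #3 max = 42

Answer: 42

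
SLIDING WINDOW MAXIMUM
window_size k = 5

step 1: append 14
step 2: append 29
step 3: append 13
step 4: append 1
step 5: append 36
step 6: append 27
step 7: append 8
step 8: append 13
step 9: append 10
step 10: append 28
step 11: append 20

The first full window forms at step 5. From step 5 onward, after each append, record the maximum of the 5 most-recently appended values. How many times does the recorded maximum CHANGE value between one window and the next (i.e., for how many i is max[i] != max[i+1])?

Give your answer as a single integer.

step 1: append 14 -> window=[14] (not full yet)
step 2: append 29 -> window=[14, 29] (not full yet)
step 3: append 13 -> window=[14, 29, 13] (not full yet)
step 4: append 1 -> window=[14, 29, 13, 1] (not full yet)
step 5: append 36 -> window=[14, 29, 13, 1, 36] -> max=36
step 6: append 27 -> window=[29, 13, 1, 36, 27] -> max=36
step 7: append 8 -> window=[13, 1, 36, 27, 8] -> max=36
step 8: append 13 -> window=[1, 36, 27, 8, 13] -> max=36
step 9: append 10 -> window=[36, 27, 8, 13, 10] -> max=36
step 10: append 28 -> window=[27, 8, 13, 10, 28] -> max=28
step 11: append 20 -> window=[8, 13, 10, 28, 20] -> max=28
Recorded maximums: 36 36 36 36 36 28 28
Changes between consecutive maximums: 1

Answer: 1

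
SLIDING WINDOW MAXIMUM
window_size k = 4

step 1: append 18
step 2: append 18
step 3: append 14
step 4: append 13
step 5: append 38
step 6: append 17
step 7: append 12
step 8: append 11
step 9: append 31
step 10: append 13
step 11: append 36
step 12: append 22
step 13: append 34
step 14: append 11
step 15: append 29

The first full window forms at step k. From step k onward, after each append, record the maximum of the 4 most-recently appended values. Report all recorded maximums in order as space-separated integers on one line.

Answer: 18 38 38 38 38 31 31 36 36 36 36 34

Derivation:
step 1: append 18 -> window=[18] (not full yet)
step 2: append 18 -> window=[18, 18] (not full yet)
step 3: append 14 -> window=[18, 18, 14] (not full yet)
step 4: append 13 -> window=[18, 18, 14, 13] -> max=18
step 5: append 38 -> window=[18, 14, 13, 38] -> max=38
step 6: append 17 -> window=[14, 13, 38, 17] -> max=38
step 7: append 12 -> window=[13, 38, 17, 12] -> max=38
step 8: append 11 -> window=[38, 17, 12, 11] -> max=38
step 9: append 31 -> window=[17, 12, 11, 31] -> max=31
step 10: append 13 -> window=[12, 11, 31, 13] -> max=31
step 11: append 36 -> window=[11, 31, 13, 36] -> max=36
step 12: append 22 -> window=[31, 13, 36, 22] -> max=36
step 13: append 34 -> window=[13, 36, 22, 34] -> max=36
step 14: append 11 -> window=[36, 22, 34, 11] -> max=36
step 15: append 29 -> window=[22, 34, 11, 29] -> max=34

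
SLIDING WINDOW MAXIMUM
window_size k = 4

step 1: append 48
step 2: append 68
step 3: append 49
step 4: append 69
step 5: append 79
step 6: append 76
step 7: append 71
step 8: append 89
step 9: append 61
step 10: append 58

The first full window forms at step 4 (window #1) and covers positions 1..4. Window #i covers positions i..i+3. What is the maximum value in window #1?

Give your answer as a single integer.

Answer: 69

Derivation:
step 1: append 48 -> window=[48] (not full yet)
step 2: append 68 -> window=[48, 68] (not full yet)
step 3: append 49 -> window=[48, 68, 49] (not full yet)
step 4: append 69 -> window=[48, 68, 49, 69] -> max=69
Window #1 max = 69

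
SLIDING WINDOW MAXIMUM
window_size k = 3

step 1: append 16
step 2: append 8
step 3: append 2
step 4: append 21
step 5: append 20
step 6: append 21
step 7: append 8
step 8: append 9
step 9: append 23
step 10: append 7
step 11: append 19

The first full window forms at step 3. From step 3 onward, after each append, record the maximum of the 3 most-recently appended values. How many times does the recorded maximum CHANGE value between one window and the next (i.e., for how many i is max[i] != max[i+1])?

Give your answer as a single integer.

Answer: 2

Derivation:
step 1: append 16 -> window=[16] (not full yet)
step 2: append 8 -> window=[16, 8] (not full yet)
step 3: append 2 -> window=[16, 8, 2] -> max=16
step 4: append 21 -> window=[8, 2, 21] -> max=21
step 5: append 20 -> window=[2, 21, 20] -> max=21
step 6: append 21 -> window=[21, 20, 21] -> max=21
step 7: append 8 -> window=[20, 21, 8] -> max=21
step 8: append 9 -> window=[21, 8, 9] -> max=21
step 9: append 23 -> window=[8, 9, 23] -> max=23
step 10: append 7 -> window=[9, 23, 7] -> max=23
step 11: append 19 -> window=[23, 7, 19] -> max=23
Recorded maximums: 16 21 21 21 21 21 23 23 23
Changes between consecutive maximums: 2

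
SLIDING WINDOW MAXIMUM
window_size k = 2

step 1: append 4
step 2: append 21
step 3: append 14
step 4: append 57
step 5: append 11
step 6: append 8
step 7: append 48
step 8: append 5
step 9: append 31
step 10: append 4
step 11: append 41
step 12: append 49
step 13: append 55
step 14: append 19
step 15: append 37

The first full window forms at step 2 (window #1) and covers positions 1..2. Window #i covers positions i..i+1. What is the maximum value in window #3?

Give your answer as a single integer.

Answer: 57

Derivation:
step 1: append 4 -> window=[4] (not full yet)
step 2: append 21 -> window=[4, 21] -> max=21
step 3: append 14 -> window=[21, 14] -> max=21
step 4: append 57 -> window=[14, 57] -> max=57
Window #3 max = 57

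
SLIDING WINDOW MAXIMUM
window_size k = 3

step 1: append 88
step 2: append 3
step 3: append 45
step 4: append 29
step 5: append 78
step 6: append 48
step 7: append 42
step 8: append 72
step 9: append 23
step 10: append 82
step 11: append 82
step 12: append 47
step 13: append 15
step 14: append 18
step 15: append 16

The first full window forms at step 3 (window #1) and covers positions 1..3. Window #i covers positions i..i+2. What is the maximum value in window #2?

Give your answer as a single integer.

step 1: append 88 -> window=[88] (not full yet)
step 2: append 3 -> window=[88, 3] (not full yet)
step 3: append 45 -> window=[88, 3, 45] -> max=88
step 4: append 29 -> window=[3, 45, 29] -> max=45
Window #2 max = 45

Answer: 45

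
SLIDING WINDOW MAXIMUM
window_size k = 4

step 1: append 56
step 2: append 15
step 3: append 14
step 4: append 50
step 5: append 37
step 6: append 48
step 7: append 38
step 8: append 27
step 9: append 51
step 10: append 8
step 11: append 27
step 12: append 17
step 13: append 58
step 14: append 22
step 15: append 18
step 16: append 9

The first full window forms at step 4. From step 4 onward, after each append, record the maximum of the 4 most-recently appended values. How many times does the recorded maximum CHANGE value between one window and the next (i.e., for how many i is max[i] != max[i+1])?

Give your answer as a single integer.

step 1: append 56 -> window=[56] (not full yet)
step 2: append 15 -> window=[56, 15] (not full yet)
step 3: append 14 -> window=[56, 15, 14] (not full yet)
step 4: append 50 -> window=[56, 15, 14, 50] -> max=56
step 5: append 37 -> window=[15, 14, 50, 37] -> max=50
step 6: append 48 -> window=[14, 50, 37, 48] -> max=50
step 7: append 38 -> window=[50, 37, 48, 38] -> max=50
step 8: append 27 -> window=[37, 48, 38, 27] -> max=48
step 9: append 51 -> window=[48, 38, 27, 51] -> max=51
step 10: append 8 -> window=[38, 27, 51, 8] -> max=51
step 11: append 27 -> window=[27, 51, 8, 27] -> max=51
step 12: append 17 -> window=[51, 8, 27, 17] -> max=51
step 13: append 58 -> window=[8, 27, 17, 58] -> max=58
step 14: append 22 -> window=[27, 17, 58, 22] -> max=58
step 15: append 18 -> window=[17, 58, 22, 18] -> max=58
step 16: append 9 -> window=[58, 22, 18, 9] -> max=58
Recorded maximums: 56 50 50 50 48 51 51 51 51 58 58 58 58
Changes between consecutive maximums: 4

Answer: 4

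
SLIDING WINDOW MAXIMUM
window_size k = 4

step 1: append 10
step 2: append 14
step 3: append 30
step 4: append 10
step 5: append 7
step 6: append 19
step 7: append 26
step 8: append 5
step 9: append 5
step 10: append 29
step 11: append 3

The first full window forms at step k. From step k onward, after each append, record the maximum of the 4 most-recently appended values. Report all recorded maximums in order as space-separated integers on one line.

step 1: append 10 -> window=[10] (not full yet)
step 2: append 14 -> window=[10, 14] (not full yet)
step 3: append 30 -> window=[10, 14, 30] (not full yet)
step 4: append 10 -> window=[10, 14, 30, 10] -> max=30
step 5: append 7 -> window=[14, 30, 10, 7] -> max=30
step 6: append 19 -> window=[30, 10, 7, 19] -> max=30
step 7: append 26 -> window=[10, 7, 19, 26] -> max=26
step 8: append 5 -> window=[7, 19, 26, 5] -> max=26
step 9: append 5 -> window=[19, 26, 5, 5] -> max=26
step 10: append 29 -> window=[26, 5, 5, 29] -> max=29
step 11: append 3 -> window=[5, 5, 29, 3] -> max=29

Answer: 30 30 30 26 26 26 29 29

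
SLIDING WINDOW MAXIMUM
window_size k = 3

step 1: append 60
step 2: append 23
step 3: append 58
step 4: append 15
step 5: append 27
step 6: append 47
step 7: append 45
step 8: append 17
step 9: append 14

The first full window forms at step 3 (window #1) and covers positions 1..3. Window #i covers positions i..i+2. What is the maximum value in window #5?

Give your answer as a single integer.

Answer: 47

Derivation:
step 1: append 60 -> window=[60] (not full yet)
step 2: append 23 -> window=[60, 23] (not full yet)
step 3: append 58 -> window=[60, 23, 58] -> max=60
step 4: append 15 -> window=[23, 58, 15] -> max=58
step 5: append 27 -> window=[58, 15, 27] -> max=58
step 6: append 47 -> window=[15, 27, 47] -> max=47
step 7: append 45 -> window=[27, 47, 45] -> max=47
Window #5 max = 47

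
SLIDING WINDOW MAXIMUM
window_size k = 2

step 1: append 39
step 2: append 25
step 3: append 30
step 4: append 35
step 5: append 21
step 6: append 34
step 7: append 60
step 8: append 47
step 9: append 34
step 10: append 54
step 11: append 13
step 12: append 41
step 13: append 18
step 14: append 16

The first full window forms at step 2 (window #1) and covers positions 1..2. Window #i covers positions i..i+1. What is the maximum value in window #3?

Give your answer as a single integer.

step 1: append 39 -> window=[39] (not full yet)
step 2: append 25 -> window=[39, 25] -> max=39
step 3: append 30 -> window=[25, 30] -> max=30
step 4: append 35 -> window=[30, 35] -> max=35
Window #3 max = 35

Answer: 35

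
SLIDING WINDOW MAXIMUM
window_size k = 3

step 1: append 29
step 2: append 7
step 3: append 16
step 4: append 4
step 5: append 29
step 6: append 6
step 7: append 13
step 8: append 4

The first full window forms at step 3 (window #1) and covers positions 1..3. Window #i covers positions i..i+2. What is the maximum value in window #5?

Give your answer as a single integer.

Answer: 29

Derivation:
step 1: append 29 -> window=[29] (not full yet)
step 2: append 7 -> window=[29, 7] (not full yet)
step 3: append 16 -> window=[29, 7, 16] -> max=29
step 4: append 4 -> window=[7, 16, 4] -> max=16
step 5: append 29 -> window=[16, 4, 29] -> max=29
step 6: append 6 -> window=[4, 29, 6] -> max=29
step 7: append 13 -> window=[29, 6, 13] -> max=29
Window #5 max = 29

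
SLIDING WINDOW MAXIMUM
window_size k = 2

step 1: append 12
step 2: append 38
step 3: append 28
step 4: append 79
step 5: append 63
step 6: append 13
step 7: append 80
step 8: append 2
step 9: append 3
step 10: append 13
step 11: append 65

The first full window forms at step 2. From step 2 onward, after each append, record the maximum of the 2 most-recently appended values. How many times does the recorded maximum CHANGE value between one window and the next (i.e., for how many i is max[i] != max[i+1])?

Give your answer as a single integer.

Answer: 6

Derivation:
step 1: append 12 -> window=[12] (not full yet)
step 2: append 38 -> window=[12, 38] -> max=38
step 3: append 28 -> window=[38, 28] -> max=38
step 4: append 79 -> window=[28, 79] -> max=79
step 5: append 63 -> window=[79, 63] -> max=79
step 6: append 13 -> window=[63, 13] -> max=63
step 7: append 80 -> window=[13, 80] -> max=80
step 8: append 2 -> window=[80, 2] -> max=80
step 9: append 3 -> window=[2, 3] -> max=3
step 10: append 13 -> window=[3, 13] -> max=13
step 11: append 65 -> window=[13, 65] -> max=65
Recorded maximums: 38 38 79 79 63 80 80 3 13 65
Changes between consecutive maximums: 6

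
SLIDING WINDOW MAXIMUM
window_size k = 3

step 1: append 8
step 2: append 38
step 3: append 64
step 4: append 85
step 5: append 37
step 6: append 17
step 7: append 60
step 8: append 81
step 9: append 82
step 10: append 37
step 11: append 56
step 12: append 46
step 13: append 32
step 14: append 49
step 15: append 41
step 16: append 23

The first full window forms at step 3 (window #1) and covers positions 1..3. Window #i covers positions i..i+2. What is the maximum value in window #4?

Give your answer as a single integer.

Answer: 85

Derivation:
step 1: append 8 -> window=[8] (not full yet)
step 2: append 38 -> window=[8, 38] (not full yet)
step 3: append 64 -> window=[8, 38, 64] -> max=64
step 4: append 85 -> window=[38, 64, 85] -> max=85
step 5: append 37 -> window=[64, 85, 37] -> max=85
step 6: append 17 -> window=[85, 37, 17] -> max=85
Window #4 max = 85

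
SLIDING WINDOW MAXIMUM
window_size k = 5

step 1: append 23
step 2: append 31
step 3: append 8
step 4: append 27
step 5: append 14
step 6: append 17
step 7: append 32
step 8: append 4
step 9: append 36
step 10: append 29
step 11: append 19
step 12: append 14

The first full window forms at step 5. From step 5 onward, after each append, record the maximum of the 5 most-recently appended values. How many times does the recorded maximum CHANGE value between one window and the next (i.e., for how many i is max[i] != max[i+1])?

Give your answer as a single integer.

step 1: append 23 -> window=[23] (not full yet)
step 2: append 31 -> window=[23, 31] (not full yet)
step 3: append 8 -> window=[23, 31, 8] (not full yet)
step 4: append 27 -> window=[23, 31, 8, 27] (not full yet)
step 5: append 14 -> window=[23, 31, 8, 27, 14] -> max=31
step 6: append 17 -> window=[31, 8, 27, 14, 17] -> max=31
step 7: append 32 -> window=[8, 27, 14, 17, 32] -> max=32
step 8: append 4 -> window=[27, 14, 17, 32, 4] -> max=32
step 9: append 36 -> window=[14, 17, 32, 4, 36] -> max=36
step 10: append 29 -> window=[17, 32, 4, 36, 29] -> max=36
step 11: append 19 -> window=[32, 4, 36, 29, 19] -> max=36
step 12: append 14 -> window=[4, 36, 29, 19, 14] -> max=36
Recorded maximums: 31 31 32 32 36 36 36 36
Changes between consecutive maximums: 2

Answer: 2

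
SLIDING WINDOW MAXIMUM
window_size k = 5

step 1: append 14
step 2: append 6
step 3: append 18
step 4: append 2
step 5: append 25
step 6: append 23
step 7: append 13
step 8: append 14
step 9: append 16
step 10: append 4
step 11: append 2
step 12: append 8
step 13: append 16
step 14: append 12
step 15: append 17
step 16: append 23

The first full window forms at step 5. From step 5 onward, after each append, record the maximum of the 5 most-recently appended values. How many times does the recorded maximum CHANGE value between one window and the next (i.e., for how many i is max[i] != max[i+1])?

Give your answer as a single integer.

step 1: append 14 -> window=[14] (not full yet)
step 2: append 6 -> window=[14, 6] (not full yet)
step 3: append 18 -> window=[14, 6, 18] (not full yet)
step 4: append 2 -> window=[14, 6, 18, 2] (not full yet)
step 5: append 25 -> window=[14, 6, 18, 2, 25] -> max=25
step 6: append 23 -> window=[6, 18, 2, 25, 23] -> max=25
step 7: append 13 -> window=[18, 2, 25, 23, 13] -> max=25
step 8: append 14 -> window=[2, 25, 23, 13, 14] -> max=25
step 9: append 16 -> window=[25, 23, 13, 14, 16] -> max=25
step 10: append 4 -> window=[23, 13, 14, 16, 4] -> max=23
step 11: append 2 -> window=[13, 14, 16, 4, 2] -> max=16
step 12: append 8 -> window=[14, 16, 4, 2, 8] -> max=16
step 13: append 16 -> window=[16, 4, 2, 8, 16] -> max=16
step 14: append 12 -> window=[4, 2, 8, 16, 12] -> max=16
step 15: append 17 -> window=[2, 8, 16, 12, 17] -> max=17
step 16: append 23 -> window=[8, 16, 12, 17, 23] -> max=23
Recorded maximums: 25 25 25 25 25 23 16 16 16 16 17 23
Changes between consecutive maximums: 4

Answer: 4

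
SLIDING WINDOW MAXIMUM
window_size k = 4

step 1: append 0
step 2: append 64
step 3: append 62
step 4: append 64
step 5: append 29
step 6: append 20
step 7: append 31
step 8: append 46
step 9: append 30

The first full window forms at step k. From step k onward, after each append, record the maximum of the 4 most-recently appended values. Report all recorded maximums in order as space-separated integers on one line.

Answer: 64 64 64 64 46 46

Derivation:
step 1: append 0 -> window=[0] (not full yet)
step 2: append 64 -> window=[0, 64] (not full yet)
step 3: append 62 -> window=[0, 64, 62] (not full yet)
step 4: append 64 -> window=[0, 64, 62, 64] -> max=64
step 5: append 29 -> window=[64, 62, 64, 29] -> max=64
step 6: append 20 -> window=[62, 64, 29, 20] -> max=64
step 7: append 31 -> window=[64, 29, 20, 31] -> max=64
step 8: append 46 -> window=[29, 20, 31, 46] -> max=46
step 9: append 30 -> window=[20, 31, 46, 30] -> max=46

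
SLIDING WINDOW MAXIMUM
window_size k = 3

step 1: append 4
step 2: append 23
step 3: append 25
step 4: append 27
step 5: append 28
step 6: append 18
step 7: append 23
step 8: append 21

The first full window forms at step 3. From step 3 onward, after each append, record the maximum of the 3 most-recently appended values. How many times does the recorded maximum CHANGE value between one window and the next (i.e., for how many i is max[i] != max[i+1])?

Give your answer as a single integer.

Answer: 3

Derivation:
step 1: append 4 -> window=[4] (not full yet)
step 2: append 23 -> window=[4, 23] (not full yet)
step 3: append 25 -> window=[4, 23, 25] -> max=25
step 4: append 27 -> window=[23, 25, 27] -> max=27
step 5: append 28 -> window=[25, 27, 28] -> max=28
step 6: append 18 -> window=[27, 28, 18] -> max=28
step 7: append 23 -> window=[28, 18, 23] -> max=28
step 8: append 21 -> window=[18, 23, 21] -> max=23
Recorded maximums: 25 27 28 28 28 23
Changes between consecutive maximums: 3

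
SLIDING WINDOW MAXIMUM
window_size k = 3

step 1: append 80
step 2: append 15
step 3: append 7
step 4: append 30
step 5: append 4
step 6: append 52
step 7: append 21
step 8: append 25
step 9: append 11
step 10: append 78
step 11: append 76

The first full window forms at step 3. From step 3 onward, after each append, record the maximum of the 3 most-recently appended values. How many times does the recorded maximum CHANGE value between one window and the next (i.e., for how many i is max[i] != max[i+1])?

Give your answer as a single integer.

Answer: 4

Derivation:
step 1: append 80 -> window=[80] (not full yet)
step 2: append 15 -> window=[80, 15] (not full yet)
step 3: append 7 -> window=[80, 15, 7] -> max=80
step 4: append 30 -> window=[15, 7, 30] -> max=30
step 5: append 4 -> window=[7, 30, 4] -> max=30
step 6: append 52 -> window=[30, 4, 52] -> max=52
step 7: append 21 -> window=[4, 52, 21] -> max=52
step 8: append 25 -> window=[52, 21, 25] -> max=52
step 9: append 11 -> window=[21, 25, 11] -> max=25
step 10: append 78 -> window=[25, 11, 78] -> max=78
step 11: append 76 -> window=[11, 78, 76] -> max=78
Recorded maximums: 80 30 30 52 52 52 25 78 78
Changes between consecutive maximums: 4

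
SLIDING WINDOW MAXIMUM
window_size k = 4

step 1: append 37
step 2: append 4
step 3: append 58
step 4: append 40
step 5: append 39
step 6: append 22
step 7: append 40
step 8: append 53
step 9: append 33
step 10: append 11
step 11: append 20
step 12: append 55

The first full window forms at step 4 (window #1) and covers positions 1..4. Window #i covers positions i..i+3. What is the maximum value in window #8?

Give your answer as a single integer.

Answer: 53

Derivation:
step 1: append 37 -> window=[37] (not full yet)
step 2: append 4 -> window=[37, 4] (not full yet)
step 3: append 58 -> window=[37, 4, 58] (not full yet)
step 4: append 40 -> window=[37, 4, 58, 40] -> max=58
step 5: append 39 -> window=[4, 58, 40, 39] -> max=58
step 6: append 22 -> window=[58, 40, 39, 22] -> max=58
step 7: append 40 -> window=[40, 39, 22, 40] -> max=40
step 8: append 53 -> window=[39, 22, 40, 53] -> max=53
step 9: append 33 -> window=[22, 40, 53, 33] -> max=53
step 10: append 11 -> window=[40, 53, 33, 11] -> max=53
step 11: append 20 -> window=[53, 33, 11, 20] -> max=53
Window #8 max = 53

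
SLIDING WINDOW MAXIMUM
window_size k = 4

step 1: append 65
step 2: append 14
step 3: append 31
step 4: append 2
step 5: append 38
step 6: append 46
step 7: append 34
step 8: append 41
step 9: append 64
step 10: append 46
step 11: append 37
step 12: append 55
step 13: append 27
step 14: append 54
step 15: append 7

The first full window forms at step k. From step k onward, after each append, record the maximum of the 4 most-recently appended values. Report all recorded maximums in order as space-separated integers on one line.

Answer: 65 38 46 46 46 64 64 64 64 55 55 55

Derivation:
step 1: append 65 -> window=[65] (not full yet)
step 2: append 14 -> window=[65, 14] (not full yet)
step 3: append 31 -> window=[65, 14, 31] (not full yet)
step 4: append 2 -> window=[65, 14, 31, 2] -> max=65
step 5: append 38 -> window=[14, 31, 2, 38] -> max=38
step 6: append 46 -> window=[31, 2, 38, 46] -> max=46
step 7: append 34 -> window=[2, 38, 46, 34] -> max=46
step 8: append 41 -> window=[38, 46, 34, 41] -> max=46
step 9: append 64 -> window=[46, 34, 41, 64] -> max=64
step 10: append 46 -> window=[34, 41, 64, 46] -> max=64
step 11: append 37 -> window=[41, 64, 46, 37] -> max=64
step 12: append 55 -> window=[64, 46, 37, 55] -> max=64
step 13: append 27 -> window=[46, 37, 55, 27] -> max=55
step 14: append 54 -> window=[37, 55, 27, 54] -> max=55
step 15: append 7 -> window=[55, 27, 54, 7] -> max=55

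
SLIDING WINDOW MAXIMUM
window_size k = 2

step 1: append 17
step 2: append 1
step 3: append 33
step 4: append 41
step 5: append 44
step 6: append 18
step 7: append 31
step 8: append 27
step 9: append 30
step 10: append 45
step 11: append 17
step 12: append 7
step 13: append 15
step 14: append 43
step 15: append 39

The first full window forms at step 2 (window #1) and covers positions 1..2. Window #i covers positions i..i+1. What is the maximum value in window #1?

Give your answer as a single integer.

Answer: 17

Derivation:
step 1: append 17 -> window=[17] (not full yet)
step 2: append 1 -> window=[17, 1] -> max=17
Window #1 max = 17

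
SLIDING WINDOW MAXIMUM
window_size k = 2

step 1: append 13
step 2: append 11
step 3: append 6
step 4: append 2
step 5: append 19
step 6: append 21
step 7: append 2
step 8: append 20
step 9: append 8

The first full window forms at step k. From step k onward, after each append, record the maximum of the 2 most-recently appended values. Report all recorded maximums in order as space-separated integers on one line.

step 1: append 13 -> window=[13] (not full yet)
step 2: append 11 -> window=[13, 11] -> max=13
step 3: append 6 -> window=[11, 6] -> max=11
step 4: append 2 -> window=[6, 2] -> max=6
step 5: append 19 -> window=[2, 19] -> max=19
step 6: append 21 -> window=[19, 21] -> max=21
step 7: append 2 -> window=[21, 2] -> max=21
step 8: append 20 -> window=[2, 20] -> max=20
step 9: append 8 -> window=[20, 8] -> max=20

Answer: 13 11 6 19 21 21 20 20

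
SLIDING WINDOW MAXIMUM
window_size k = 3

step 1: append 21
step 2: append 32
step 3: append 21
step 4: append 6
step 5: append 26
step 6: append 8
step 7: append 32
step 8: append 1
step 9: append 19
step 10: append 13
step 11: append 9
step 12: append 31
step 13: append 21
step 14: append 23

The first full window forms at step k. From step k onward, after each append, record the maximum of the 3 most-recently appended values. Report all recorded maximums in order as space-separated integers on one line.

step 1: append 21 -> window=[21] (not full yet)
step 2: append 32 -> window=[21, 32] (not full yet)
step 3: append 21 -> window=[21, 32, 21] -> max=32
step 4: append 6 -> window=[32, 21, 6] -> max=32
step 5: append 26 -> window=[21, 6, 26] -> max=26
step 6: append 8 -> window=[6, 26, 8] -> max=26
step 7: append 32 -> window=[26, 8, 32] -> max=32
step 8: append 1 -> window=[8, 32, 1] -> max=32
step 9: append 19 -> window=[32, 1, 19] -> max=32
step 10: append 13 -> window=[1, 19, 13] -> max=19
step 11: append 9 -> window=[19, 13, 9] -> max=19
step 12: append 31 -> window=[13, 9, 31] -> max=31
step 13: append 21 -> window=[9, 31, 21] -> max=31
step 14: append 23 -> window=[31, 21, 23] -> max=31

Answer: 32 32 26 26 32 32 32 19 19 31 31 31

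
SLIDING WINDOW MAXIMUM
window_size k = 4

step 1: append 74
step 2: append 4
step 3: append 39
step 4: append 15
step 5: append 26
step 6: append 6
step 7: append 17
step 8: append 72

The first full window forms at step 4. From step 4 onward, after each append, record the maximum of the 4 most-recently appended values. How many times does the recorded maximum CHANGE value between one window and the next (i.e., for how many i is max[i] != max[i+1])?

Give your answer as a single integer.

Answer: 3

Derivation:
step 1: append 74 -> window=[74] (not full yet)
step 2: append 4 -> window=[74, 4] (not full yet)
step 3: append 39 -> window=[74, 4, 39] (not full yet)
step 4: append 15 -> window=[74, 4, 39, 15] -> max=74
step 5: append 26 -> window=[4, 39, 15, 26] -> max=39
step 6: append 6 -> window=[39, 15, 26, 6] -> max=39
step 7: append 17 -> window=[15, 26, 6, 17] -> max=26
step 8: append 72 -> window=[26, 6, 17, 72] -> max=72
Recorded maximums: 74 39 39 26 72
Changes between consecutive maximums: 3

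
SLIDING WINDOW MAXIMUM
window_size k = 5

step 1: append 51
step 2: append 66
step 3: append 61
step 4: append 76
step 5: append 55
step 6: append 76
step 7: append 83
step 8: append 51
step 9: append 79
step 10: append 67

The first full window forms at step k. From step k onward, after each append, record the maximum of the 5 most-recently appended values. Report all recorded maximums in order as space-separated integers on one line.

Answer: 76 76 83 83 83 83

Derivation:
step 1: append 51 -> window=[51] (not full yet)
step 2: append 66 -> window=[51, 66] (not full yet)
step 3: append 61 -> window=[51, 66, 61] (not full yet)
step 4: append 76 -> window=[51, 66, 61, 76] (not full yet)
step 5: append 55 -> window=[51, 66, 61, 76, 55] -> max=76
step 6: append 76 -> window=[66, 61, 76, 55, 76] -> max=76
step 7: append 83 -> window=[61, 76, 55, 76, 83] -> max=83
step 8: append 51 -> window=[76, 55, 76, 83, 51] -> max=83
step 9: append 79 -> window=[55, 76, 83, 51, 79] -> max=83
step 10: append 67 -> window=[76, 83, 51, 79, 67] -> max=83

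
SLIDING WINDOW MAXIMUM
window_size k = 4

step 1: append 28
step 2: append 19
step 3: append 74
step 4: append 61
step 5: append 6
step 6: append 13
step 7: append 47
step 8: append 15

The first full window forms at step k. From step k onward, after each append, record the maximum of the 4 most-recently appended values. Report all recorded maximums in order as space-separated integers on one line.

Answer: 74 74 74 61 47

Derivation:
step 1: append 28 -> window=[28] (not full yet)
step 2: append 19 -> window=[28, 19] (not full yet)
step 3: append 74 -> window=[28, 19, 74] (not full yet)
step 4: append 61 -> window=[28, 19, 74, 61] -> max=74
step 5: append 6 -> window=[19, 74, 61, 6] -> max=74
step 6: append 13 -> window=[74, 61, 6, 13] -> max=74
step 7: append 47 -> window=[61, 6, 13, 47] -> max=61
step 8: append 15 -> window=[6, 13, 47, 15] -> max=47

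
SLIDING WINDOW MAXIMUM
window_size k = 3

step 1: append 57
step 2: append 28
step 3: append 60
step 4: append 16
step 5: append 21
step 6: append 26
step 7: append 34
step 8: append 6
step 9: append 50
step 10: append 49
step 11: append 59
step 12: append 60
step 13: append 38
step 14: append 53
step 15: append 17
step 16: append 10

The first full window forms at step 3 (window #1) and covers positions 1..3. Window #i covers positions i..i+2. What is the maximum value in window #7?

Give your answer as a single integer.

Answer: 50

Derivation:
step 1: append 57 -> window=[57] (not full yet)
step 2: append 28 -> window=[57, 28] (not full yet)
step 3: append 60 -> window=[57, 28, 60] -> max=60
step 4: append 16 -> window=[28, 60, 16] -> max=60
step 5: append 21 -> window=[60, 16, 21] -> max=60
step 6: append 26 -> window=[16, 21, 26] -> max=26
step 7: append 34 -> window=[21, 26, 34] -> max=34
step 8: append 6 -> window=[26, 34, 6] -> max=34
step 9: append 50 -> window=[34, 6, 50] -> max=50
Window #7 max = 50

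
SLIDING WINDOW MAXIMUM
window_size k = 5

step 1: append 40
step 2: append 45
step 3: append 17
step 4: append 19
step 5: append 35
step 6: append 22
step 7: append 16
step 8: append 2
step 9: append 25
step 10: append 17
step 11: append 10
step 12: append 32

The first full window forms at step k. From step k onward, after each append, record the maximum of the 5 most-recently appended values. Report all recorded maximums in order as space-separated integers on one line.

step 1: append 40 -> window=[40] (not full yet)
step 2: append 45 -> window=[40, 45] (not full yet)
step 3: append 17 -> window=[40, 45, 17] (not full yet)
step 4: append 19 -> window=[40, 45, 17, 19] (not full yet)
step 5: append 35 -> window=[40, 45, 17, 19, 35] -> max=45
step 6: append 22 -> window=[45, 17, 19, 35, 22] -> max=45
step 7: append 16 -> window=[17, 19, 35, 22, 16] -> max=35
step 8: append 2 -> window=[19, 35, 22, 16, 2] -> max=35
step 9: append 25 -> window=[35, 22, 16, 2, 25] -> max=35
step 10: append 17 -> window=[22, 16, 2, 25, 17] -> max=25
step 11: append 10 -> window=[16, 2, 25, 17, 10] -> max=25
step 12: append 32 -> window=[2, 25, 17, 10, 32] -> max=32

Answer: 45 45 35 35 35 25 25 32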